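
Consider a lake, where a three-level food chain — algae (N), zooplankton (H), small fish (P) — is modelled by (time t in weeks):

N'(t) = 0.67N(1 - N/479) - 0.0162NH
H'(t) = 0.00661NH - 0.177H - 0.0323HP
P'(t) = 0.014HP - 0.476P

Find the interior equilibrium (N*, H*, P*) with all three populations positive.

From dP/dt = 0: 0.014H* = 0.476, so H* = 34.
From dN/dt = 0: 0.67(1 - N*/479) = 0.0162·34, giving N* = 479·(1 - 0.822) = 85.2.
From dH/dt = 0: 0.00661·85.2 - 0.177 = 0.0323P*, so P* = 0.386/0.0323 = 12.

N* ≈ 85.2, H* ≈ 34, P* ≈ 12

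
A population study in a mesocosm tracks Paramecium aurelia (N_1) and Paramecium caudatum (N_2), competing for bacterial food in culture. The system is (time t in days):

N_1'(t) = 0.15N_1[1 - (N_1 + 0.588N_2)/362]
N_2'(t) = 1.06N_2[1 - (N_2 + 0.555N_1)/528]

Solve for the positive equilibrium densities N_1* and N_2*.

N_1* ≈ 76.5, N_2* ≈ 486

Setting both brackets to zero gives the nullclines N_1 + 0.588N_2 = 362 and 0.555N_1 + N_2 = 528.
Substituting N_2 = 528 - 0.555N_1 into the first: N_1(1 - 0.588·0.555) = 362 - 0.588·528.
So N_1* = 51.5/0.674 = 76.5, and then N_2* = 528 - 0.555·76.5 = 486.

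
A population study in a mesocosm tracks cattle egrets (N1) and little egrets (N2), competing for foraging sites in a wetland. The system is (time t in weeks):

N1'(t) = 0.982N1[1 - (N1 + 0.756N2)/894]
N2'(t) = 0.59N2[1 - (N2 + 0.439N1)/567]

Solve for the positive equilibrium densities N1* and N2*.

N1* ≈ 697, N2* ≈ 261

Setting both brackets to zero gives the nullclines N1 + 0.756N2 = 894 and 0.439N1 + N2 = 567.
Substituting N2 = 567 - 0.439N1 into the first: N1(1 - 0.756·0.439) = 894 - 0.756·567.
So N1* = 465/0.668 = 697, and then N2* = 567 - 0.439·697 = 261.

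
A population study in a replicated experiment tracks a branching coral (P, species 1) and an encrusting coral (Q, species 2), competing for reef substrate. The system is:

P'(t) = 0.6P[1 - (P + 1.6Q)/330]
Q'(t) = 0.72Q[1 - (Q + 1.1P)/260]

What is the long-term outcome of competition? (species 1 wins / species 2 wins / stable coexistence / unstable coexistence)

unstable coexistence (outcome depends on initial conditions)

Compare the nullcline intercepts: K1/α12 = 330/1.6 = 206 < K2 = 260; K2/α21 = 260/1.1 = 236 < K1 = 330.
Since both are reversed, neither can invade when rare; the interior point is a saddle.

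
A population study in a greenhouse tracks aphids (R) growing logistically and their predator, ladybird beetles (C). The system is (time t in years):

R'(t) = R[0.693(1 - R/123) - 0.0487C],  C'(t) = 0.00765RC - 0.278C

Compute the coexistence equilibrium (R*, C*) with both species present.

R* ≈ 36.3, C* ≈ 10

From dC/dt = 0 with C > 0: 0.00765R* = 0.278, so R* = 36.3.
Substitute into dR/dt = 0: 0.693(1 - 36.3/123) = 0.0487C*.
The bracket is 0.705, giving C* = 0.488/0.0487 = 10.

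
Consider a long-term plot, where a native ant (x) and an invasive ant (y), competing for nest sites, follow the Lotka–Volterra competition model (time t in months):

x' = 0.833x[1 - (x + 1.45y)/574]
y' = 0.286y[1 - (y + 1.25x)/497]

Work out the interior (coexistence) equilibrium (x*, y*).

x* ≈ 180, y* ≈ 271

Setting both brackets to zero gives the nullclines x + 1.45y = 574 and 1.25x + y = 497.
Substituting y = 497 - 1.25x into the first: x(1 - 1.45·1.25) = 574 - 1.45·497.
So x* = -147/-0.812 = 180, and then y* = 497 - 1.25·180 = 271.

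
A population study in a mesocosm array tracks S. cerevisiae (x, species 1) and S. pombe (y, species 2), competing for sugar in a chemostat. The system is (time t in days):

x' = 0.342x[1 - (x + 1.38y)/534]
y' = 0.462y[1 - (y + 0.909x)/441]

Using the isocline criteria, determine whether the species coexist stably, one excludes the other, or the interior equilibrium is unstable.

unstable coexistence (outcome depends on initial conditions)

Compare the nullcline intercepts: K1/α12 = 534/1.38 = 387 < K2 = 441; K2/α21 = 441/0.909 = 485 < K1 = 534.
Since both are reversed, neither can invade when rare; the interior point is a saddle.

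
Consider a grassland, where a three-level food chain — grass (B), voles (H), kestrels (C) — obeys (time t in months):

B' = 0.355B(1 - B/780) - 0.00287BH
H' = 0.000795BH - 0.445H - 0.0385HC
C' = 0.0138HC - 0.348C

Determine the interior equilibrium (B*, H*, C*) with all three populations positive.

From dC/dt = 0: 0.0138H* = 0.348, so H* = 25.2.
From dB/dt = 0: 0.355(1 - B*/780) = 0.00287·25.2, giving B* = 780·(1 - 0.204) = 621.
From dH/dt = 0: 0.000795·621 - 0.445 = 0.0385C*, so C* = 0.0487/0.0385 = 1.26.

B* ≈ 621, H* ≈ 25.2, C* ≈ 1.26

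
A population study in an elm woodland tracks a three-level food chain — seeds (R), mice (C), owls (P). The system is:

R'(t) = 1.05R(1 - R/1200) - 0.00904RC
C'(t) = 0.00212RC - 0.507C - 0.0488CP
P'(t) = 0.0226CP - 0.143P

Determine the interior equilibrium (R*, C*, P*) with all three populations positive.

From dP/dt = 0: 0.0226C* = 0.143, so C* = 6.33.
From dR/dt = 0: 1.05(1 - R*/1200) = 0.00904·6.33, giving R* = 1200·(1 - 0.0545) = 1130.
From dC/dt = 0: 0.00212·1130 - 0.507 = 0.0488P*, so P* = 1.9/0.0488 = 38.9.

R* ≈ 1130, C* ≈ 6.33, P* ≈ 38.9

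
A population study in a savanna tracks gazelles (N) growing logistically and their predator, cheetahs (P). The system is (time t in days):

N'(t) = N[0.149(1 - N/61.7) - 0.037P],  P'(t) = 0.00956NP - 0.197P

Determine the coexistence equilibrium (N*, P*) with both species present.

From dP/dt = 0 with P > 0: 0.00956N* = 0.197, so N* = 20.6.
Substitute into dN/dt = 0: 0.149(1 - 20.6/61.7) = 0.037P*.
The bracket is 0.666, giving P* = 0.0992/0.037 = 2.68.

N* ≈ 20.6, P* ≈ 2.68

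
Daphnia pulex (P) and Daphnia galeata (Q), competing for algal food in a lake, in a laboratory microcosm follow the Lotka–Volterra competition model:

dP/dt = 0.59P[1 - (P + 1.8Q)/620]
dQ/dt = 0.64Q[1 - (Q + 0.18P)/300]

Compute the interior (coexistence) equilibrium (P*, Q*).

Setting both brackets to zero gives the nullclines P + 1.8Q = 620 and 0.18P + Q = 300.
Substituting Q = 300 - 0.18P into the first: P(1 - 1.8·0.18) = 620 - 1.8·300.
So P* = 80/0.676 = 118, and then Q* = 300 - 0.18·118 = 279.

P* ≈ 118, Q* ≈ 279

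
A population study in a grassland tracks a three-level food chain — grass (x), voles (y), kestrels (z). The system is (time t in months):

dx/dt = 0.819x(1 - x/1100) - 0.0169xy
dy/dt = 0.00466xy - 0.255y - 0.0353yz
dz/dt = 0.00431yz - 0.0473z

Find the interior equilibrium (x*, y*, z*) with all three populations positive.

From dz/dt = 0: 0.00431y* = 0.0473, so y* = 11.
From dx/dt = 0: 0.819(1 - x*/1100) = 0.0169·11, giving x* = 1100·(1 - 0.226) = 851.
From dy/dt = 0: 0.00466·851 - 0.255 = 0.0353z*, so z* = 3.71/0.0353 = 105.

x* ≈ 851, y* ≈ 11, z* ≈ 105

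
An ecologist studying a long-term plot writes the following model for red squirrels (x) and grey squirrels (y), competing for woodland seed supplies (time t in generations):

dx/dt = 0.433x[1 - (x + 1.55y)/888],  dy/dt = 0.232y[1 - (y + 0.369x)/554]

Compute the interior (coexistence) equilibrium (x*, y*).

Setting both brackets to zero gives the nullclines x + 1.55y = 888 and 0.369x + y = 554.
Substituting y = 554 - 0.369x into the first: x(1 - 1.55·0.369) = 888 - 1.55·554.
So x* = 29.3/0.428 = 68.4, and then y* = 554 - 0.369·68.4 = 529.

x* ≈ 68.4, y* ≈ 529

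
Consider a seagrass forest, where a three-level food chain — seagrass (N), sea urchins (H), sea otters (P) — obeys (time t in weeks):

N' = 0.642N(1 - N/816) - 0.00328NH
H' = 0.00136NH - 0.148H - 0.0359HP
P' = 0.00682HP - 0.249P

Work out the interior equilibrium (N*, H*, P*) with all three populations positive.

N* ≈ 664, H* ≈ 36.5, P* ≈ 21

From dP/dt = 0: 0.00682H* = 0.249, so H* = 36.5.
From dN/dt = 0: 0.642(1 - N*/816) = 0.00328·36.5, giving N* = 816·(1 - 0.187) = 664.
From dH/dt = 0: 0.00136·664 - 0.148 = 0.0359P*, so P* = 0.755/0.0359 = 21.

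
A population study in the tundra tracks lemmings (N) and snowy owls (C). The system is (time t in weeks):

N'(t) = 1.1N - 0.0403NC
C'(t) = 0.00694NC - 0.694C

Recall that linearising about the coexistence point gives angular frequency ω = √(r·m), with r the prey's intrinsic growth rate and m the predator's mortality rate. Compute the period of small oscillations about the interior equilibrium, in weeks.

Here r = 1.1 and m = 0.694, so r·m = 0.763.
ω = √0.763 = 0.874 per week, hence T = 2π/ω ≈ 7.19 weeks.

T ≈ 7.19 weeks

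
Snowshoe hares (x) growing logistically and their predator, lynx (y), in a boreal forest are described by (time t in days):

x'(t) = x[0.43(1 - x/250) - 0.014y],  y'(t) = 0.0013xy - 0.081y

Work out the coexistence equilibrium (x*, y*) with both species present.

From dy/dt = 0 with y > 0: 0.0013x* = 0.081, so x* = 62.3.
Substitute into dx/dt = 0: 0.43(1 - 62.3/250) = 0.014y*.
The bracket is 0.751, giving y* = 0.323/0.014 = 23.1.

x* ≈ 62.3, y* ≈ 23.1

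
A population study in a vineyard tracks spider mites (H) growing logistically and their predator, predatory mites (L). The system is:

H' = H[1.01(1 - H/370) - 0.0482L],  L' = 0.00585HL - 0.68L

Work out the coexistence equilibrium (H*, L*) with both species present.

H* ≈ 116, L* ≈ 14.4

From dL/dt = 0 with L > 0: 0.00585H* = 0.68, so H* = 116.
Substitute into dH/dt = 0: 1.01(1 - 116/370) = 0.0482L*.
The bracket is 0.686, giving L* = 0.693/0.0482 = 14.4.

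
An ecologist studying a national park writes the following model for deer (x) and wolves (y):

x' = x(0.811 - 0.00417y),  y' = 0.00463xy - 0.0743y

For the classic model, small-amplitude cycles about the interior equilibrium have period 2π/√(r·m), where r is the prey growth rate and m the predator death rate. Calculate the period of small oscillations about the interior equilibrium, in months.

Here r = 0.811 and m = 0.0743, so r·m = 0.0603.
ω = √0.0603 = 0.245 per month, hence T = 2π/ω ≈ 25.6 months.

T ≈ 25.6 months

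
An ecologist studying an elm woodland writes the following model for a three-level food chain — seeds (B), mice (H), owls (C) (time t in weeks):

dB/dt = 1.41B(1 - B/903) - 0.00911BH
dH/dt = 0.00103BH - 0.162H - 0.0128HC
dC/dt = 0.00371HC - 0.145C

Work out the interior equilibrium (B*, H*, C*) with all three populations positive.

From dC/dt = 0: 0.00371H* = 0.145, so H* = 39.1.
From dB/dt = 0: 1.41(1 - B*/903) = 0.00911·39.1, giving B* = 903·(1 - 0.253) = 675.
From dH/dt = 0: 0.00103·675 - 0.162 = 0.0128C*, so C* = 0.533/0.0128 = 41.7.

B* ≈ 675, H* ≈ 39.1, C* ≈ 41.7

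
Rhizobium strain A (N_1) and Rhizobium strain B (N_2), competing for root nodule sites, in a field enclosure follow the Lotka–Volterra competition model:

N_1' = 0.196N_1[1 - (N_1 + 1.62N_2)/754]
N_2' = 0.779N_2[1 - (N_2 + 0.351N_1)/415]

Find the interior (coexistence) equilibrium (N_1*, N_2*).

Setting both brackets to zero gives the nullclines N_1 + 1.62N_2 = 754 and 0.351N_1 + N_2 = 415.
Substituting N_2 = 415 - 0.351N_1 into the first: N_1(1 - 1.62·0.351) = 754 - 1.62·415.
So N_1* = 81.7/0.431 = 189, and then N_2* = 415 - 0.351·189 = 349.

N_1* ≈ 189, N_2* ≈ 349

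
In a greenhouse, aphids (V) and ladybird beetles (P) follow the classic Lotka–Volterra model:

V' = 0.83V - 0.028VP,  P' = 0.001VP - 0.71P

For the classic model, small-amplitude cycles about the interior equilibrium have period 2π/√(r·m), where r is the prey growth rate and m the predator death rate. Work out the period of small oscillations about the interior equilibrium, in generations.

T ≈ 8.18 generations

Here r = 0.83 and m = 0.71, so r·m = 0.589.
ω = √0.589 = 0.768 per generation, hence T = 2π/ω ≈ 8.18 generations.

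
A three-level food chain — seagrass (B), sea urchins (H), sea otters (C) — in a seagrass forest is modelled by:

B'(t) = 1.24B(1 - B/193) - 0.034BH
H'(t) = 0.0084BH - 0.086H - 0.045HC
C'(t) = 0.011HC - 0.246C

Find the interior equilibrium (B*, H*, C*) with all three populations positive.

B* ≈ 74.7, H* ≈ 22.4, C* ≈ 12

From dC/dt = 0: 0.011H* = 0.246, so H* = 22.4.
From dB/dt = 0: 1.24(1 - B*/193) = 0.034·22.4, giving B* = 193·(1 - 0.613) = 74.7.
From dH/dt = 0: 0.0084·74.7 - 0.086 = 0.045C*, so C* = 0.541/0.045 = 12.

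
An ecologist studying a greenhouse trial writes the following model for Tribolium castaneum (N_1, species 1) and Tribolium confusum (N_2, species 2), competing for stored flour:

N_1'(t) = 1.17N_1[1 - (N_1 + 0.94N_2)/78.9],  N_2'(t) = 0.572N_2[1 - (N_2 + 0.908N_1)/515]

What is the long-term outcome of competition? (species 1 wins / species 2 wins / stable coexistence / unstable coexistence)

species 2 excludes species 1

Compare the nullcline intercepts: K1/α12 = 78.9/0.94 = 83.9 < K2 = 515; K2/α21 = 515/0.908 = 567 > K1 = 78.9.
Since the inequalities point opposite ways, species 2 can invade but species 1 cannot.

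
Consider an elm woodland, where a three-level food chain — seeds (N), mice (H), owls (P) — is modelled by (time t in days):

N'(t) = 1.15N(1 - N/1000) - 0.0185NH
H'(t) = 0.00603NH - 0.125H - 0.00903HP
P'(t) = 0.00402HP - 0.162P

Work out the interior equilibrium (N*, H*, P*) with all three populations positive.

From dP/dt = 0: 0.00402H* = 0.162, so H* = 40.3.
From dN/dt = 0: 1.15(1 - N*/1000) = 0.0185·40.3, giving N* = 1000·(1 - 0.648) = 352.
From dH/dt = 0: 0.00603·352 - 0.125 = 0.00903P*, so P* = 2/0.00903 = 221.

N* ≈ 352, H* ≈ 40.3, P* ≈ 221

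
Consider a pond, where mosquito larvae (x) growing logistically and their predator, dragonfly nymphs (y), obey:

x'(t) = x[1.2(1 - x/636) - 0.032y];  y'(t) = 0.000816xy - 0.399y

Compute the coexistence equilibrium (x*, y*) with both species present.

x* ≈ 489, y* ≈ 8.67

From dy/dt = 0 with y > 0: 0.000816x* = 0.399, so x* = 489.
Substitute into dx/dt = 0: 1.2(1 - 489/636) = 0.032y*.
The bracket is 0.231, giving y* = 0.277/0.032 = 8.67.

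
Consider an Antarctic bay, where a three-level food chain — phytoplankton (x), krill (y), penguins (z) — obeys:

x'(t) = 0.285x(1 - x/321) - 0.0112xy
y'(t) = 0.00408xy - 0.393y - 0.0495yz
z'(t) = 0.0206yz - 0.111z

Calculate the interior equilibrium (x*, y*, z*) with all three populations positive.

x* ≈ 253, y* ≈ 5.39, z* ≈ 12.9

From dz/dt = 0: 0.0206y* = 0.111, so y* = 5.39.
From dx/dt = 0: 0.285(1 - x*/321) = 0.0112·5.39, giving x* = 321·(1 - 0.212) = 253.
From dy/dt = 0: 0.00408·253 - 0.393 = 0.0495z*, so z* = 0.639/0.0495 = 12.9.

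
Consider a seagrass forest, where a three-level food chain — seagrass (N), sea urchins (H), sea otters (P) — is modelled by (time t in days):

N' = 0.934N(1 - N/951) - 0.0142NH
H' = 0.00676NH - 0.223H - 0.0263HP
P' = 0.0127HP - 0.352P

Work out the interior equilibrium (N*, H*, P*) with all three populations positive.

From dP/dt = 0: 0.0127H* = 0.352, so H* = 27.7.
From dN/dt = 0: 0.934(1 - N*/951) = 0.0142·27.7, giving N* = 951·(1 - 0.421) = 550.
From dH/dt = 0: 0.00676·550 - 0.223 = 0.0263P*, so P* = 3.5/0.0263 = 133.

N* ≈ 550, H* ≈ 27.7, P* ≈ 133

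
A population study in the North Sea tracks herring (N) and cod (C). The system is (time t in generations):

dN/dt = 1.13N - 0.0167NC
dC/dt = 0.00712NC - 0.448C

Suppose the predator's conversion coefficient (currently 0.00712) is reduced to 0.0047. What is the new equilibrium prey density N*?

At the interior fixed point, setting dC/dt = 0 with C > 0 fixes N* = (predator death rate)/(NC coefficient) — independent of the other coefficients.
With the change, N* = 0.448/0.0047 = 95.3; it rises from 62.9.

N* ≈ 95.3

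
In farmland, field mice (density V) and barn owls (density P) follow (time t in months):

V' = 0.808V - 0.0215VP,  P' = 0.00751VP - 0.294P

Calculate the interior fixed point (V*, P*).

V* ≈ 39.1, P* ≈ 37.6

Set dP/dt = 0 with P > 0: 0.00751V - 0.294 = 0, so V* = 0.294/0.00751 = 39.1.
Set dV/dt = 0 with V > 0: 0.808 - 0.0215P = 0, so P* = 0.808/0.0215 = 37.6.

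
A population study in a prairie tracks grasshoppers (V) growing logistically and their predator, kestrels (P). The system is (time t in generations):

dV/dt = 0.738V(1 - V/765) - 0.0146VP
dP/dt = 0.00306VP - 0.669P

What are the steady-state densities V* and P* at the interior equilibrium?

V* ≈ 219, P* ≈ 36.1

From dP/dt = 0 with P > 0: 0.00306V* = 0.669, so V* = 219.
Substitute into dV/dt = 0: 0.738(1 - 219/765) = 0.0146P*.
The bracket is 0.714, giving P* = 0.527/0.0146 = 36.1.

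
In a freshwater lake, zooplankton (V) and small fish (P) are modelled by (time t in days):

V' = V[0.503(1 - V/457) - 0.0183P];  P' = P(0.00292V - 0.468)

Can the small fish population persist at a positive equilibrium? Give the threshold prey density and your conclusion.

The predator equation gives dP/dt > 0 only when V > 0.468/0.00292 = 160.
Without the predator, V → K = 457. Since 457 > 160, the predator can invade and persist.

Threshold V = 160; K > 160, so yes, the predator persists.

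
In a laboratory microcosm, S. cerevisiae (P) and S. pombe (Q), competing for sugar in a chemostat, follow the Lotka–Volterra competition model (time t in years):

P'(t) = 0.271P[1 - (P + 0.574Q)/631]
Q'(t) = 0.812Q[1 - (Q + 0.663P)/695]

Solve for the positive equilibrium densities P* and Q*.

Setting both brackets to zero gives the nullclines P + 0.574Q = 631 and 0.663P + Q = 695.
Substituting Q = 695 - 0.663P into the first: P(1 - 0.574·0.663) = 631 - 0.574·695.
So P* = 232/0.619 = 375, and then Q* = 695 - 0.663·375 = 447.

P* ≈ 375, Q* ≈ 447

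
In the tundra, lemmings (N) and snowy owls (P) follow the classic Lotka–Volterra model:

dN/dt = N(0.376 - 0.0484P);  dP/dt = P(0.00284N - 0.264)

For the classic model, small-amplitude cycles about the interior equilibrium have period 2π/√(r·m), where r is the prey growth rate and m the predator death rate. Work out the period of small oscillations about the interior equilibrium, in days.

Here r = 0.376 and m = 0.264, so r·m = 0.0993.
ω = √0.0993 = 0.315 per day, hence T = 2π/ω ≈ 19.9 days.

T ≈ 19.9 days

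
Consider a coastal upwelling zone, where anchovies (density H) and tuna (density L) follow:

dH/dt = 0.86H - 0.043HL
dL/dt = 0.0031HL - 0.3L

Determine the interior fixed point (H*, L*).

Set dL/dt = 0 with L > 0: 0.0031H - 0.3 = 0, so H* = 0.3/0.0031 = 96.8.
Set dH/dt = 0 with H > 0: 0.86 - 0.043L = 0, so L* = 0.86/0.043 = 20.

H* ≈ 96.8, L* ≈ 20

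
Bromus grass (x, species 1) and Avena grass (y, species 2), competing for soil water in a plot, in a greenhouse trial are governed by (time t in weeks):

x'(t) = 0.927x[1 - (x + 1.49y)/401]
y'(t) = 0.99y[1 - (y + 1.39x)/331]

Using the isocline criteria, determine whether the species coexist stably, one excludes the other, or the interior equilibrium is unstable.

Compare the nullcline intercepts: K1/α12 = 401/1.49 = 269 < K2 = 331; K2/α21 = 331/1.39 = 238 < K1 = 401.
Since both are reversed, neither can invade when rare; the interior point is a saddle.

unstable coexistence (outcome depends on initial conditions)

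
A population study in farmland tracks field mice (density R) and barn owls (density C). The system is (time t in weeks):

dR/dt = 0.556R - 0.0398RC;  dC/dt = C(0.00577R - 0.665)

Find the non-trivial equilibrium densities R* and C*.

Set dC/dt = 0 with C > 0: 0.00577R - 0.665 = 0, so R* = 0.665/0.00577 = 115.
Set dR/dt = 0 with R > 0: 0.556 - 0.0398C = 0, so C* = 0.556/0.0398 = 14.

R* ≈ 115, C* ≈ 14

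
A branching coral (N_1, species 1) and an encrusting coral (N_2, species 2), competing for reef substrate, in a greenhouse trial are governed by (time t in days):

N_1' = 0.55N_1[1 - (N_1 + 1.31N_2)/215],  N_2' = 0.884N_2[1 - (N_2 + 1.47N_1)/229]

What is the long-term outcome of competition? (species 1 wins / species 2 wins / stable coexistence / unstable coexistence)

unstable coexistence (outcome depends on initial conditions)

Compare the nullcline intercepts: K1/α12 = 215/1.31 = 164 < K2 = 229; K2/α21 = 229/1.47 = 156 < K1 = 215.
Since both are reversed, neither can invade when rare; the interior point is a saddle.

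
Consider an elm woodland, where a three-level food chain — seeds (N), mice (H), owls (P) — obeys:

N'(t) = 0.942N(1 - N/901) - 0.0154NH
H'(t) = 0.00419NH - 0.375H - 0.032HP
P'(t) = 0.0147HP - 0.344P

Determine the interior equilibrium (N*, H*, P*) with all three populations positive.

N* ≈ 556, H* ≈ 23.4, P* ≈ 61.1

From dP/dt = 0: 0.0147H* = 0.344, so H* = 23.4.
From dN/dt = 0: 0.942(1 - N*/901) = 0.0154·23.4, giving N* = 901·(1 - 0.383) = 556.
From dH/dt = 0: 0.00419·556 - 0.375 = 0.032P*, so P* = 1.96/0.032 = 61.1.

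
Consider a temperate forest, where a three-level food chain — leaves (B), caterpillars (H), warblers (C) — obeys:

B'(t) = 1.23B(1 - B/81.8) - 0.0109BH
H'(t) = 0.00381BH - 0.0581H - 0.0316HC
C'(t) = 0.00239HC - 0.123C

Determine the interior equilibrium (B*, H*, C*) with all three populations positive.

B* ≈ 44.5, H* ≈ 51.5, C* ≈ 3.53

From dC/dt = 0: 0.00239H* = 0.123, so H* = 51.5.
From dB/dt = 0: 1.23(1 - B*/81.8) = 0.0109·51.5, giving B* = 81.8·(1 - 0.456) = 44.5.
From dH/dt = 0: 0.00381·44.5 - 0.0581 = 0.0316C*, so C* = 0.111/0.0316 = 3.53.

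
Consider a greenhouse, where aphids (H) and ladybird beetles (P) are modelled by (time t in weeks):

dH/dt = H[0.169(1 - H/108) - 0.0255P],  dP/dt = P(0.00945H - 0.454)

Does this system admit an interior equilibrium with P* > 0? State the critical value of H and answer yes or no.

The predator equation gives dP/dt > 0 only when H > 0.454/0.00945 = 48.
Without the predator, H → K = 108. Since 108 > 48, the predator can invade and persist.

Threshold H = 48; K > 48, so yes, the predator persists.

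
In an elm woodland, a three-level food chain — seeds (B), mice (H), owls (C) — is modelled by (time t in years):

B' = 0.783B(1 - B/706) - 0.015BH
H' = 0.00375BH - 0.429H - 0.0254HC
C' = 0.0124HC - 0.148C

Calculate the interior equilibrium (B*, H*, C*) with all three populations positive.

From dC/dt = 0: 0.0124H* = 0.148, so H* = 11.9.
From dB/dt = 0: 0.783(1 - B*/706) = 0.015·11.9, giving B* = 706·(1 - 0.229) = 545.
From dH/dt = 0: 0.00375·545 - 0.429 = 0.0254C*, so C* = 1.61/0.0254 = 63.5.

B* ≈ 545, H* ≈ 11.9, C* ≈ 63.5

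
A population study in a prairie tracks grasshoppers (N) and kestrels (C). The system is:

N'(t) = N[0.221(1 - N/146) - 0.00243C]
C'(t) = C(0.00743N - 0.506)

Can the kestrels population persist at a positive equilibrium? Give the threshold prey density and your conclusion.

Threshold N = 68.1; K > 68.1, so yes, the predator persists.

The predator equation gives dC/dt > 0 only when N > 0.506/0.00743 = 68.1.
Without the predator, N → K = 146. Since 146 > 68.1, the predator can invade and persist.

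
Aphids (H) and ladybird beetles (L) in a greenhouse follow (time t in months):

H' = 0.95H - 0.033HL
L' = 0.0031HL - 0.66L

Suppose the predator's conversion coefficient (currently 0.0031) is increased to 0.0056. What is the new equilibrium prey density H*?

At the interior fixed point, setting dL/dt = 0 with L > 0 fixes H* = (predator death rate)/(HL coefficient) — independent of the other coefficients.
With the change, H* = 0.66/0.0056 = 118; it falls from 213.

H* ≈ 118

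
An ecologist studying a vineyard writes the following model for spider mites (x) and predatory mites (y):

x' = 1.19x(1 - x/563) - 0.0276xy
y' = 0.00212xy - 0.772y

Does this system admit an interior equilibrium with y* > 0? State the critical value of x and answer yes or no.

Threshold x = 364; K > 364, so yes, the predator persists.

The predator equation gives dy/dt > 0 only when x > 0.772/0.00212 = 364.
Without the predator, x → K = 563. Since 563 > 364, the predator can invade and persist.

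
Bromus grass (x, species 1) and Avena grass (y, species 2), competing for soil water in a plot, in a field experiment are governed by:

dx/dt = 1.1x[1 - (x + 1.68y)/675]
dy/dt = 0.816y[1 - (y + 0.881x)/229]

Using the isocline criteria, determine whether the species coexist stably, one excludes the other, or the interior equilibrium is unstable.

Compare the nullcline intercepts: K1/α12 = 675/1.68 = 402 > K2 = 229; K2/α21 = 229/0.881 = 260 < K1 = 675.
Since the inequalities point opposite ways, species 1 can invade but species 2 cannot.

species 1 excludes species 2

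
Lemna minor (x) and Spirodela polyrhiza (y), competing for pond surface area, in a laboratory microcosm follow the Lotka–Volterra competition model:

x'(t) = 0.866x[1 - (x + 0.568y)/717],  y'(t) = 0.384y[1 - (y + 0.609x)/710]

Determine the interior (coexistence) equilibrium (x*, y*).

Setting both brackets to zero gives the nullclines x + 0.568y = 717 and 0.609x + y = 710.
Substituting y = 710 - 0.609x into the first: x(1 - 0.568·0.609) = 717 - 0.568·710.
So x* = 314/0.654 = 480, and then y* = 710 - 0.609·480 = 418.

x* ≈ 480, y* ≈ 418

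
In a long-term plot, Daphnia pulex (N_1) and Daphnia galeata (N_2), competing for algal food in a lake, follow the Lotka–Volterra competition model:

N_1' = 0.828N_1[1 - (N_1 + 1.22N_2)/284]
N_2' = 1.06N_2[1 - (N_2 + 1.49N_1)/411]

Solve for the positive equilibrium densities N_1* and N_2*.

Setting both brackets to zero gives the nullclines N_1 + 1.22N_2 = 284 and 1.49N_1 + N_2 = 411.
Substituting N_2 = 411 - 1.49N_1 into the first: N_1(1 - 1.22·1.49) = 284 - 1.22·411.
So N_1* = -217/-0.818 = 266, and then N_2* = 411 - 1.49·266 = 14.9.

N_1* ≈ 266, N_2* ≈ 14.9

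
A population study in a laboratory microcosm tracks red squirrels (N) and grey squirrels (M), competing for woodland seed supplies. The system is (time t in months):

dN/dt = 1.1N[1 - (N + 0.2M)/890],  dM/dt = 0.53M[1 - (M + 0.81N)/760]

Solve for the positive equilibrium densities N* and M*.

Setting both brackets to zero gives the nullclines N + 0.2M = 890 and 0.81N + M = 760.
Substituting M = 760 - 0.81N into the first: N(1 - 0.2·0.81) = 890 - 0.2·760.
So N* = 738/0.838 = 881, and then M* = 760 - 0.81·881 = 46.7.

N* ≈ 881, M* ≈ 46.7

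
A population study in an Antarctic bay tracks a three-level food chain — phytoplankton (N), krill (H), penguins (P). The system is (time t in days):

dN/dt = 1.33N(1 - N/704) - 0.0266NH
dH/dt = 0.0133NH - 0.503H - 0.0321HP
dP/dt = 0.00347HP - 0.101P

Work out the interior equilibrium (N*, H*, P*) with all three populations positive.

N* ≈ 294, H* ≈ 29.1, P* ≈ 106

From dP/dt = 0: 0.00347H* = 0.101, so H* = 29.1.
From dN/dt = 0: 1.33(1 - N*/704) = 0.0266·29.1, giving N* = 704·(1 - 0.582) = 294.
From dH/dt = 0: 0.0133·294 - 0.503 = 0.0321P*, so P* = 3.41/0.0321 = 106.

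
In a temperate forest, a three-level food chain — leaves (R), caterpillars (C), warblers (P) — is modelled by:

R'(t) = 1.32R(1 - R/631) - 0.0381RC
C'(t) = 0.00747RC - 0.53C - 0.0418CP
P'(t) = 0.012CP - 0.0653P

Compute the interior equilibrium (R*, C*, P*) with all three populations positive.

R* ≈ 532, C* ≈ 5.44, P* ≈ 82.4

From dP/dt = 0: 0.012C* = 0.0653, so C* = 5.44.
From dR/dt = 0: 1.32(1 - R*/631) = 0.0381·5.44, giving R* = 631·(1 - 0.157) = 532.
From dC/dt = 0: 0.00747·532 - 0.53 = 0.0418P*, so P* = 3.44/0.0418 = 82.4.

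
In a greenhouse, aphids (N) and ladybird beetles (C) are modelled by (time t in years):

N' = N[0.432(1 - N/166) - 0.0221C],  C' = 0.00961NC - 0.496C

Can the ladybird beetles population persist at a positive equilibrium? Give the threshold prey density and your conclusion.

Threshold N = 51.6; K > 51.6, so yes, the predator persists.

The predator equation gives dC/dt > 0 only when N > 0.496/0.00961 = 51.6.
Without the predator, N → K = 166. Since 166 > 51.6, the predator can invade and persist.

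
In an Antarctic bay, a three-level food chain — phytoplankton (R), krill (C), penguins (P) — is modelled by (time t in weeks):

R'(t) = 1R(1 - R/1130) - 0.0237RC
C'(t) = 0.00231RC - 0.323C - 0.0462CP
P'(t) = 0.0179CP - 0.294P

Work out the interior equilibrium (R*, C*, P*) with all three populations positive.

From dP/dt = 0: 0.0179C* = 0.294, so C* = 16.4.
From dR/dt = 0: 1(1 - R*/1130) = 0.0237·16.4, giving R* = 1130·(1 - 0.389) = 690.
From dC/dt = 0: 0.00231·690 - 0.323 = 0.0462P*, so P* = 1.27/0.0462 = 27.5.

R* ≈ 690, C* ≈ 16.4, P* ≈ 27.5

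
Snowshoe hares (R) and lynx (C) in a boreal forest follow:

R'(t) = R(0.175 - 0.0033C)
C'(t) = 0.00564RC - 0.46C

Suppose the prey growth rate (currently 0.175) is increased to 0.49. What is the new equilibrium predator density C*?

C* ≈ 148

At the interior fixed point, setting dR/dt = 0 with R > 0 fixes C* = (prey growth rate)/(RC coefficient) — independent of the other coefficients.
With the change, C* = 0.49/0.0033 = 148; it rises from 53.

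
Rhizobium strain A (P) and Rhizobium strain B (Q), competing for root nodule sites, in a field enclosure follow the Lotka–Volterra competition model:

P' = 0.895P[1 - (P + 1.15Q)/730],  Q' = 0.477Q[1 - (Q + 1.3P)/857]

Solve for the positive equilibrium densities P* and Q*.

P* ≈ 516, Q* ≈ 186

Setting both brackets to zero gives the nullclines P + 1.15Q = 730 and 1.3P + Q = 857.
Substituting Q = 857 - 1.3P into the first: P(1 - 1.15·1.3) = 730 - 1.15·857.
So P* = -256/-0.495 = 516, and then Q* = 857 - 1.3·516 = 186.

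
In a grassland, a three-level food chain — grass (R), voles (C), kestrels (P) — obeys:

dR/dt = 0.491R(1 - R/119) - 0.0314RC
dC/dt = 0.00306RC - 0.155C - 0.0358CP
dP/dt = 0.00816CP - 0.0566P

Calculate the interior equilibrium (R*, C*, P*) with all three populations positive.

R* ≈ 66.2, C* ≈ 6.94, P* ≈ 1.33

From dP/dt = 0: 0.00816C* = 0.0566, so C* = 6.94.
From dR/dt = 0: 0.491(1 - R*/119) = 0.0314·6.94, giving R* = 119·(1 - 0.444) = 66.2.
From dC/dt = 0: 0.00306·66.2 - 0.155 = 0.0358P*, so P* = 0.0476/0.0358 = 1.33.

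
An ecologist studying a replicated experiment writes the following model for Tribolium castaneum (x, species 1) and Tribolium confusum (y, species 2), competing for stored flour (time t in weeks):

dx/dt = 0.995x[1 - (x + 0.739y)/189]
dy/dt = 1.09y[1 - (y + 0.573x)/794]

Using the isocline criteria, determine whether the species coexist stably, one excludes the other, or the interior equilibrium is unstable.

Compare the nullcline intercepts: K1/α12 = 189/0.739 = 256 < K2 = 794; K2/α21 = 794/0.573 = 1390 > K1 = 189.
Since the inequalities point opposite ways, species 2 can invade but species 1 cannot.

species 2 excludes species 1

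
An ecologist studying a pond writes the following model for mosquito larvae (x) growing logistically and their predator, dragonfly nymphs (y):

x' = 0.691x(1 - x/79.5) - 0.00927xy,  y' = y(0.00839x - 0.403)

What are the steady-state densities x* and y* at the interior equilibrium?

From dy/dt = 0 with y > 0: 0.00839x* = 0.403, so x* = 48.
Substitute into dx/dt = 0: 0.691(1 - 48/79.5) = 0.00927y*.
The bracket is 0.396, giving y* = 0.274/0.00927 = 29.5.

x* ≈ 48, y* ≈ 29.5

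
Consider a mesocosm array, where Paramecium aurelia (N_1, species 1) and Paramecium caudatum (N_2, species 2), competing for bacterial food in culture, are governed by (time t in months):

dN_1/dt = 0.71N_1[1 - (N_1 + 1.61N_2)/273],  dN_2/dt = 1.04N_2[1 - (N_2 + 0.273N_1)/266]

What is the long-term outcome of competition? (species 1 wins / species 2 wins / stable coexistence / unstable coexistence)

species 2 excludes species 1

Compare the nullcline intercepts: K1/α12 = 273/1.61 = 170 < K2 = 266; K2/α21 = 266/0.273 = 974 > K1 = 273.
Since the inequalities point opposite ways, species 2 can invade but species 1 cannot.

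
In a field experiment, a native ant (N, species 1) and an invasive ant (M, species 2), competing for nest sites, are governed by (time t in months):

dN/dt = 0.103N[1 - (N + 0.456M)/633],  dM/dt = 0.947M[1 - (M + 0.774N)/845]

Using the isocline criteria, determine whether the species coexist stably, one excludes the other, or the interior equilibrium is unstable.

stable coexistence

Compare the nullcline intercepts: K1/α12 = 633/0.456 = 1390 > K2 = 845; K2/α21 = 845/0.774 = 1090 > K1 = 633.
Since both inequalities hold, each species can invade when rare, so the interior equilibrium is stable.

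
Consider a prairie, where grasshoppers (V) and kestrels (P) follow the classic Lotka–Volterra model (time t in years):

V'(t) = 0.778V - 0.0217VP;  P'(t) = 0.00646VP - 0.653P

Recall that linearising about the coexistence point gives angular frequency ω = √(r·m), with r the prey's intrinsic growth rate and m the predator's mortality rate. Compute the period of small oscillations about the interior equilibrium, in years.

T ≈ 8.82 years

Here r = 0.778 and m = 0.653, so r·m = 0.508.
ω = √0.508 = 0.713 per year, hence T = 2π/ω ≈ 8.82 years.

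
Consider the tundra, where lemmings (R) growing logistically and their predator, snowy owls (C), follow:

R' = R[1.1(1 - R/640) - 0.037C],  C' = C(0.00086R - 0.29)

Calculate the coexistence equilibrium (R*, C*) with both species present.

From dC/dt = 0 with C > 0: 0.00086R* = 0.29, so R* = 337.
Substitute into dR/dt = 0: 1.1(1 - 337/640) = 0.037C*.
The bracket is 0.473, giving C* = 0.52/0.037 = 14.1.

R* ≈ 337, C* ≈ 14.1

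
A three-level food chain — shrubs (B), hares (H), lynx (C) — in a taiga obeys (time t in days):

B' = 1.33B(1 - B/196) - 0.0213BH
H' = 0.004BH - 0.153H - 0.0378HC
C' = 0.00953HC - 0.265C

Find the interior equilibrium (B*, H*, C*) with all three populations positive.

B* ≈ 109, H* ≈ 27.8, C* ≈ 7.46

From dC/dt = 0: 0.00953H* = 0.265, so H* = 27.8.
From dB/dt = 0: 1.33(1 - B*/196) = 0.0213·27.8, giving B* = 196·(1 - 0.445) = 109.
From dH/dt = 0: 0.004·109 - 0.153 = 0.0378C*, so C* = 0.282/0.0378 = 7.46.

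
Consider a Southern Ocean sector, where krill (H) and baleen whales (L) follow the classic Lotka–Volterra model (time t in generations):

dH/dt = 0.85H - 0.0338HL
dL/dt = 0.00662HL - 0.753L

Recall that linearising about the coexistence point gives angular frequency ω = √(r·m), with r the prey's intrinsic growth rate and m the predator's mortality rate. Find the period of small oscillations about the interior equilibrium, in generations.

T ≈ 7.85 generations

Here r = 0.85 and m = 0.753, so r·m = 0.64.
ω = √0.64 = 0.8 per generation, hence T = 2π/ω ≈ 7.85 generations.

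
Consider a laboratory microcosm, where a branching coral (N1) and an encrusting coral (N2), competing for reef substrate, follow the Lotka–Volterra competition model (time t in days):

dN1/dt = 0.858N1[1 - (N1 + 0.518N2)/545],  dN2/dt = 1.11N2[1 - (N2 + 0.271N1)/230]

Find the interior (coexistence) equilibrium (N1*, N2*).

Setting both brackets to zero gives the nullclines N1 + 0.518N2 = 545 and 0.271N1 + N2 = 230.
Substituting N2 = 230 - 0.271N1 into the first: N1(1 - 0.518·0.271) = 545 - 0.518·230.
So N1* = 426/0.86 = 495, and then N2* = 230 - 0.271·495 = 95.7.

N1* ≈ 495, N2* ≈ 95.7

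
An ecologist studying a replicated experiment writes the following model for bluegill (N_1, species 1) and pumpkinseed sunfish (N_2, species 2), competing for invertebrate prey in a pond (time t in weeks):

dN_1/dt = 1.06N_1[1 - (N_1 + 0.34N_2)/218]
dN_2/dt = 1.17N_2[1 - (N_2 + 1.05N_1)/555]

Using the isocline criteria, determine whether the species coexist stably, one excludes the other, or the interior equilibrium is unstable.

stable coexistence

Compare the nullcline intercepts: K1/α12 = 218/0.34 = 641 > K2 = 555; K2/α21 = 555/1.05 = 529 > K1 = 218.
Since both inequalities hold, each species can invade when rare, so the interior equilibrium is stable.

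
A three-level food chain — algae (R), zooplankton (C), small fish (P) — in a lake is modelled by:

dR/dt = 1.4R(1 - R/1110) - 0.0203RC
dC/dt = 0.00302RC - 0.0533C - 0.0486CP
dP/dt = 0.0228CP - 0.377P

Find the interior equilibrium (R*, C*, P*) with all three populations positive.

From dP/dt = 0: 0.0228C* = 0.377, so C* = 16.5.
From dR/dt = 0: 1.4(1 - R*/1110) = 0.0203·16.5, giving R* = 1110·(1 - 0.24) = 844.
From dC/dt = 0: 0.00302·844 - 0.0533 = 0.0486P*, so P* = 2.5/0.0486 = 51.3.

R* ≈ 844, C* ≈ 16.5, P* ≈ 51.3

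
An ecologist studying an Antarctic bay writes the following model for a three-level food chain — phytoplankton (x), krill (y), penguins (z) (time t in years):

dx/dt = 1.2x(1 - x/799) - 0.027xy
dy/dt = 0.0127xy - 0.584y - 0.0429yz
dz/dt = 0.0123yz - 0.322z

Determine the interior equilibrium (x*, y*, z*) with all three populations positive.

From dz/dt = 0: 0.0123y* = 0.322, so y* = 26.2.
From dx/dt = 0: 1.2(1 - x*/799) = 0.027·26.2, giving x* = 799·(1 - 0.589) = 328.
From dy/dt = 0: 0.0127·328 - 0.584 = 0.0429z*, so z* = 3.59/0.0429 = 83.6.

x* ≈ 328, y* ≈ 26.2, z* ≈ 83.6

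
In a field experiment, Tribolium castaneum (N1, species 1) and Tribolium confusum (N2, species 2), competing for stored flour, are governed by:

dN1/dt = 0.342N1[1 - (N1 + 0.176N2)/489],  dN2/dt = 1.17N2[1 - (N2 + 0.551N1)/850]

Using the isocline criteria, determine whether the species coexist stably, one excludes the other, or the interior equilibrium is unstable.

stable coexistence

Compare the nullcline intercepts: K1/α12 = 489/0.176 = 2780 > K2 = 850; K2/α21 = 850/0.551 = 1540 > K1 = 489.
Since both inequalities hold, each species can invade when rare, so the interior equilibrium is stable.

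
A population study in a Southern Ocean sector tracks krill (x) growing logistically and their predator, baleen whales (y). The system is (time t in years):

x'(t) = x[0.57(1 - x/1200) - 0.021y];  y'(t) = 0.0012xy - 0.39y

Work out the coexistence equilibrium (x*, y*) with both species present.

x* ≈ 325, y* ≈ 19.8

From dy/dt = 0 with y > 0: 0.0012x* = 0.39, so x* = 325.
Substitute into dx/dt = 0: 0.57(1 - 325/1200) = 0.021y*.
The bracket is 0.729, giving y* = 0.416/0.021 = 19.8.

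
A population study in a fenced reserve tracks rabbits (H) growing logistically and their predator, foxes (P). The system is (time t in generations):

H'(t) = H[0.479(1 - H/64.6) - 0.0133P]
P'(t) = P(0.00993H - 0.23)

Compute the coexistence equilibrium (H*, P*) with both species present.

H* ≈ 23.2, P* ≈ 23.1

From dP/dt = 0 with P > 0: 0.00993H* = 0.23, so H* = 23.2.
Substitute into dH/dt = 0: 0.479(1 - 23.2/64.6) = 0.0133P*.
The bracket is 0.641, giving P* = 0.307/0.0133 = 23.1.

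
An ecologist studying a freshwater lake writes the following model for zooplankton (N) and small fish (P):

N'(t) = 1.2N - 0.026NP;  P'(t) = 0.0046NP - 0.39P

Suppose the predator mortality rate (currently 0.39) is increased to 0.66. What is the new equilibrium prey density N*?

At the interior fixed point, setting dP/dt = 0 with P > 0 fixes N* = (predator death rate)/(NP coefficient) — independent of the other coefficients.
With the change, N* = 0.66/0.0046 = 143; it rises from 84.8.

N* ≈ 143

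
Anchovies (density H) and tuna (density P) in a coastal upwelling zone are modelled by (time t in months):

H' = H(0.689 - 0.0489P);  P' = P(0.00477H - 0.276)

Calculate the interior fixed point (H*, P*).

Set dP/dt = 0 with P > 0: 0.00477H - 0.276 = 0, so H* = 0.276/0.00477 = 57.9.
Set dH/dt = 0 with H > 0: 0.689 - 0.0489P = 0, so P* = 0.689/0.0489 = 14.1.

H* ≈ 57.9, P* ≈ 14.1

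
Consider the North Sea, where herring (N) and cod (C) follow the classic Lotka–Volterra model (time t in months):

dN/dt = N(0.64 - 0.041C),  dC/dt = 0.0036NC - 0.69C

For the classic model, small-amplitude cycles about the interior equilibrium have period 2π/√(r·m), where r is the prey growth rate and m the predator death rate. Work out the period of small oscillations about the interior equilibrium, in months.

Here r = 0.64 and m = 0.69, so r·m = 0.442.
ω = √0.442 = 0.665 per month, hence T = 2π/ω ≈ 9.46 months.

T ≈ 9.46 months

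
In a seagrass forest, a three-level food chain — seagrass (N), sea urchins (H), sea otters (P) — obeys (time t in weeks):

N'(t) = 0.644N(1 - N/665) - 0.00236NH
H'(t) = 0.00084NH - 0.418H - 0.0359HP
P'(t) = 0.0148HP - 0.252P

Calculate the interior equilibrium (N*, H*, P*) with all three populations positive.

From dP/dt = 0: 0.0148H* = 0.252, so H* = 17.
From dN/dt = 0: 0.644(1 - N*/665) = 0.00236·17, giving N* = 665·(1 - 0.0624) = 624.
From dH/dt = 0: 0.00084·624 - 0.418 = 0.0359P*, so P* = 0.106/0.0359 = 2.95.

N* ≈ 624, H* ≈ 17, P* ≈ 2.95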